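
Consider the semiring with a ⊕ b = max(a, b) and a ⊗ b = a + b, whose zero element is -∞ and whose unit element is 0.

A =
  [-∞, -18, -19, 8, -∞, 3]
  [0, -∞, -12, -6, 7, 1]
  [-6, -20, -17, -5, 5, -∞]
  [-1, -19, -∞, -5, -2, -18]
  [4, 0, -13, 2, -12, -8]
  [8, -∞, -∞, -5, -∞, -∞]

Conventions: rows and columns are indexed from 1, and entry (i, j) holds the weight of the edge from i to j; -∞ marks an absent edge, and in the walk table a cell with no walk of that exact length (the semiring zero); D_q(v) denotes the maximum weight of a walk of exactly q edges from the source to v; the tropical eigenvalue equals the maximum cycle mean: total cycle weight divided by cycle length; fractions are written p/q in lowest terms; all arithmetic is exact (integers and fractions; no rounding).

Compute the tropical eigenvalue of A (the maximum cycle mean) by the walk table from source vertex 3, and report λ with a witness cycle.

q=0: [-∞, -∞, 0, -∞, -∞, -∞]
q=1: [-6, -20, -17, -5, 5, -∞]
q=2: [9, 5, -8, 7, -7, -3]
q=3: [6, -7, -7, 17, 12, 12]
q=4: [20, 12, -1, 14, 15, 9]
q=5: [19, 15, 2, 28, 19, 23]
q=6: [31, 19, 6, 27, 26, 22]
Optimal cycle mean attained by: cycle 1->6->1, total 3 + 8, length 2.
Answer: λ = 11/2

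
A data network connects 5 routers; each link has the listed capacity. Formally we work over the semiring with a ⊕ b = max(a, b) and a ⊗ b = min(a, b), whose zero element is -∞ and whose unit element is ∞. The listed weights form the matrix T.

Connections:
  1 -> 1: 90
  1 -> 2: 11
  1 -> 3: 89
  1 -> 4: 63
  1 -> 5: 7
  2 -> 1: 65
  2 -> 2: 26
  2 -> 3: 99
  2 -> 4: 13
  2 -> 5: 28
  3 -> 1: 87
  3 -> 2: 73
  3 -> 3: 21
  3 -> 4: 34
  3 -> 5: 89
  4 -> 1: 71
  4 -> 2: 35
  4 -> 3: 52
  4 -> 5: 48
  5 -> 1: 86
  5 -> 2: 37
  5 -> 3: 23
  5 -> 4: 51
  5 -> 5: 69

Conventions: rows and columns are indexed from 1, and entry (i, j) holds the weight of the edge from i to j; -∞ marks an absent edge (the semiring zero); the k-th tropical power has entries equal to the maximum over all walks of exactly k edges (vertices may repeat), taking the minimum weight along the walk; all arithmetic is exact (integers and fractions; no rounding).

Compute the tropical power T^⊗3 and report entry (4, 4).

T^⊗2:
  [90, 73, 89, 63, 89]
  [87, 73, 65, 63, 89]
  [87, 37, 87, 63, 69]
  [71, 52, 71, 63, 52]
  [86, 37, 86, 63, 69]
T^⊗3:
  [90, 73, 89, 63, 89]
  [87, 65, 87, 63, 69]
  [87, 73, 87, 63, 87]
  [71, 71, 71, 63, 71]
  [86, 73, 86, 63, 86]
Key observation: the optimum is the walk 4->1->1->4, with weight 71 min 90 min 63 = 63.
Optimal value attained by: walk 4->1->1->4.
Answer: (T^⊗3)[4][4] = 63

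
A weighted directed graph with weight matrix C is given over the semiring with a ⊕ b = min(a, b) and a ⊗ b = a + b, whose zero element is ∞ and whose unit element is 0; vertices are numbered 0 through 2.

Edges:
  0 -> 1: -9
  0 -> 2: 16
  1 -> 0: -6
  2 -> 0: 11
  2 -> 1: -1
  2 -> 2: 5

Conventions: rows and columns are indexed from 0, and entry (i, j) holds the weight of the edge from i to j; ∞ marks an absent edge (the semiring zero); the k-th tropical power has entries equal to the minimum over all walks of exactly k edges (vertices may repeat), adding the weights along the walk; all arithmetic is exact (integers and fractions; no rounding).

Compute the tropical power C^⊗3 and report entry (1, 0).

C^⊗2:
  [-15, 15, 21]
  [∞, -15, 10]
  [-7, 2, 10]
C^⊗3:
  [9, -24, 1]
  [-21, 9, 15]
  [-4, -16, 9]
Key observation: the optimum is the walk 1->0->1->0, with weight (-6) + (-9) + (-6) = -21.
Optimal value attained by: walk 1->0->1->0.
Answer: (C^⊗3)[1][0] = -21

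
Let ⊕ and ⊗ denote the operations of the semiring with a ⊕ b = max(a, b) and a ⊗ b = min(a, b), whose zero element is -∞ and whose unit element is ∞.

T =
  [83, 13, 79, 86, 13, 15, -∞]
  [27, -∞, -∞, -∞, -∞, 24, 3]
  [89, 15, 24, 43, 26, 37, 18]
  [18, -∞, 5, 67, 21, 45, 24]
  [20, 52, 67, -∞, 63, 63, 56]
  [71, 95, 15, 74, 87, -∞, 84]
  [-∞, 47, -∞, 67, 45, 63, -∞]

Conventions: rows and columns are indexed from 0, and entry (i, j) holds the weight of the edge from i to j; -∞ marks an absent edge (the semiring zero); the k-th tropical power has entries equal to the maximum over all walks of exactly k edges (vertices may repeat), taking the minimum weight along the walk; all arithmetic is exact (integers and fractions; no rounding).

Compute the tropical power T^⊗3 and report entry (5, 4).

T^⊗2:
  [83, 15, 79, 83, 26, 45, 24]
  [27, 24, 27, 27, 24, 15, 24]
  [83, 37, 79, 86, 37, 43, 37]
  [45, 45, 21, 67, 45, 45, 45]
  [67, 63, 63, 63, 63, 63, 63]
  [71, 52, 71, 71, 63, 63, 56]
  [63, 63, 45, 67, 63, 45, 63]
T^⊗3:
  [83, 45, 79, 83, 45, 45, 45]
  [27, 24, 27, 27, 26, 27, 24]
  [83, 43, 79, 83, 43, 45, 43]
  [45, 45, 45, 67, 45, 45, 45]
  [67, 63, 67, 67, 63, 63, 63]
  [71, 63, 71, 71, 63, 63, 63]
  [63, 52, 63, 67, 63, 63, 56]
Key observation: the optimum is the walk 5->4->4->4, with weight 87 min 63 min 63 = 63.
Optimal value attained by: walk 5->4->4->4.
Answer: (T^⊗3)[5][4] = 63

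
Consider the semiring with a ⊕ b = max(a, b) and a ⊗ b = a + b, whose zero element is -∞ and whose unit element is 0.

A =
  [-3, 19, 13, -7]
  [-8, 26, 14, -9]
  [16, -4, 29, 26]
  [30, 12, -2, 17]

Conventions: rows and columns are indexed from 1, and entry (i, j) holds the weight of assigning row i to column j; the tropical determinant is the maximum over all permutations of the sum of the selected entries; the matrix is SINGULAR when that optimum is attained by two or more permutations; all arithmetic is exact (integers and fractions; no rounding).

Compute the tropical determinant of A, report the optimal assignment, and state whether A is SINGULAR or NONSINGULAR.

σ = (1, 2, 3, 4): (-3) + 26 + 29 + 17 = 69
σ = (1, 2, 4, 3): (-3) + 26 + 26 + (-2) = 47
σ = (1, 3, 2, 4): (-3) + 14 + (-4) + 17 = 24
σ = (1, 3, 4, 2): (-3) + 14 + 26 + 12 = 49
σ = (1, 4, 2, 3): (-3) + (-9) + (-4) + (-2) = -18
σ = (1, 4, 3, 2): (-3) + (-9) + 29 + 12 = 29
σ = (2, 1, 3, 4): 19 + (-8) + 29 + 17 = 57
σ = (2, 1, 4, 3): 19 + (-8) + 26 + (-2) = 35
σ = (2, 3, 1, 4): 19 + 14 + 16 + 17 = 66
σ = (2, 3, 4, 1): 19 + 14 + 26 + 30 = 89
σ = (2, 4, 1, 3): 19 + (-9) + 16 + (-2) = 24
σ = (2, 4, 3, 1): 19 + (-9) + 29 + 30 = 69
σ = (3, 1, 2, 4): 13 + (-8) + (-4) + 17 = 18
σ = (3, 1, 4, 2): 13 + (-8) + 26 + 12 = 43
σ = (3, 2, 1, 4): 13 + 26 + 16 + 17 = 72
σ = (3, 2, 4, 1): 13 + 26 + 26 + 30 = 95
σ = (3, 4, 1, 2): 13 + (-9) + 16 + 12 = 32
σ = (3, 4, 2, 1): 13 + (-9) + (-4) + 30 = 30
σ = (4, 1, 2, 3): (-7) + (-8) + (-4) + (-2) = -21
σ = (4, 1, 3, 2): (-7) + (-8) + 29 + 12 = 26
σ = (4, 2, 1, 3): (-7) + 26 + 16 + (-2) = 33
σ = (4, 2, 3, 1): (-7) + 26 + 29 + 30 = 78
σ = (4, 3, 1, 2): (-7) + 14 + 16 + 12 = 35
σ = (4, 3, 2, 1): (-7) + 14 + (-4) + 30 = 33
Optimal value attained by: σ = (3, 2, 4, 1).
Answer: det⊕(A) = 95; verdict: NONSINGULAR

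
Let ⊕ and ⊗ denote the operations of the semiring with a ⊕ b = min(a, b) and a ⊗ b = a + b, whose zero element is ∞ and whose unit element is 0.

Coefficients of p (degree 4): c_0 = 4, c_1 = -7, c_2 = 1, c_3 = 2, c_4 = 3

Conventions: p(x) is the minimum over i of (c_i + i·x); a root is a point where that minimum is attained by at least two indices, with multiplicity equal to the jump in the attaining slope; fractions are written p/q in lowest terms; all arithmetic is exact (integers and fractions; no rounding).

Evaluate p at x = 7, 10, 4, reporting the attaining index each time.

p(7) = min(4+0·7=4, -7+1·7=0, 1+2·7=15, 2+3·7=23, 3+4·7=31) = 0 (attained by i=1)
p(10) = min(4+0·10=4, -7+1·10=3, 1+2·10=21, 2+3·10=32, 3+4·10=43) = 3 (attained by i=1)
p(4) = min(4+0·4=4, -7+1·4=-3, 1+2·4=9, 2+3·4=14, 3+4·4=19) = -3 (attained by i=1)
Answer: p(7) = 0; p(10) = 3; p(4) = -3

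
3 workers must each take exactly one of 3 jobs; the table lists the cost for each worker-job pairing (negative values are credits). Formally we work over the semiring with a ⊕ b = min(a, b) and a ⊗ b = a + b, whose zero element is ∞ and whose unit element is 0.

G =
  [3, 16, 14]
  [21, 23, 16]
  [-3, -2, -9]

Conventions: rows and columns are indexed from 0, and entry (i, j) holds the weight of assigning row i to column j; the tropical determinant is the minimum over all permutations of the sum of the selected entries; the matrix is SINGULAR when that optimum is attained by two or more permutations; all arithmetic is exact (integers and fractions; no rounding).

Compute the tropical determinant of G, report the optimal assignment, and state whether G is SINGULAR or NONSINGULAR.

σ = (0, 1, 2): 3 + 23 + (-9) = 17
σ = (0, 2, 1): 3 + 16 + (-2) = 17
σ = (1, 0, 2): 16 + 21 + (-9) = 28
σ = (1, 2, 0): 16 + 16 + (-3) = 29
σ = (2, 0, 1): 14 + 21 + (-2) = 33
σ = (2, 1, 0): 14 + 23 + (-3) = 34
Optimal value attained by: σ = (0, 1, 2).
Answer: det⊕(G) = 17; verdict: SINGULAR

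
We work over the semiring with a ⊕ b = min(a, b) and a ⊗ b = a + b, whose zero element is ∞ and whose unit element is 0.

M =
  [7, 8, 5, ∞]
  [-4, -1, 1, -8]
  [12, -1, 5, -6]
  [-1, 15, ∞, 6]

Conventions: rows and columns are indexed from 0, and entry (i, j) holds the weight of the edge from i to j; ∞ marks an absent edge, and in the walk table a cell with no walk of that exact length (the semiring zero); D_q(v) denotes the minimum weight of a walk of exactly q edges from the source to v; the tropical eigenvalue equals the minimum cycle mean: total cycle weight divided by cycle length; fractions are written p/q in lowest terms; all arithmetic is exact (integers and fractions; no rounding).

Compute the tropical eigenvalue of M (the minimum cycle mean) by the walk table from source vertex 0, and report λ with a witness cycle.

q=0: [0, ∞, ∞, ∞]
q=1: [7, 8, 5, ∞]
q=2: [4, 4, 9, -1]
q=3: [-2, 3, 5, -4]
q=4: [-5, 2, 3, -5]
Optimal cycle mean attained by: cycle 0->2->1->3->0, total 5 + (-1) + (-8) + (-1), length 4.
Answer: λ = -5/4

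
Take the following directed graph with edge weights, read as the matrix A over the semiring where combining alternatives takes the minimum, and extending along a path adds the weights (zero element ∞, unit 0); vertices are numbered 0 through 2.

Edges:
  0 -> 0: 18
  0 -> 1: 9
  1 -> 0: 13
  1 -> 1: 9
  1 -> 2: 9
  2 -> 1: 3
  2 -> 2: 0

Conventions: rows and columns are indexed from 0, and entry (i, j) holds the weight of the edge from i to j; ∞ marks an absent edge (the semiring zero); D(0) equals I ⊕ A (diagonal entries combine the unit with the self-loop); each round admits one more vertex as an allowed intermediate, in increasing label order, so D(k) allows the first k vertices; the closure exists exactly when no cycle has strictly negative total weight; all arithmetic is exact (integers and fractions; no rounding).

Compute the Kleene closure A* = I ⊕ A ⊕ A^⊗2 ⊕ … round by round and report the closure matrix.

D(0):
  [0, 9, ∞]
  [13, 0, 9]
  [∞, 3, 0]
D(1):
  [0, 9, ∞]
  [13, 0, 9]
  [∞, 3, 0]
D(2):
  [0, 9, 18]
  [13, 0, 9]
  [16, 3, 0]
D(3):
  [0, 9, 18]
  [13, 0, 9]
  [16, 3, 0]
Answer: A* = [[0, 9, 18], [13, 0, 9], [16, 3, 0]]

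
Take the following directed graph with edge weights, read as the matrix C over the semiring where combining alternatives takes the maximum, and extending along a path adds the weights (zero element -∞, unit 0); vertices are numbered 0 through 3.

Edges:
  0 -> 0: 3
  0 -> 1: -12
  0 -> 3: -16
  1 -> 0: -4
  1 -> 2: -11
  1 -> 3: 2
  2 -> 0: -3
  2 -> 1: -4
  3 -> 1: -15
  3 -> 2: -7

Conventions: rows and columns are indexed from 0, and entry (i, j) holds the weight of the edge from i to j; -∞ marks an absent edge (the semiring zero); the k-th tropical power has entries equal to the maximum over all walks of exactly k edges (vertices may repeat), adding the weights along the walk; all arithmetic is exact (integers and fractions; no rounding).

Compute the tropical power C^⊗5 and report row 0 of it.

C^⊗2:
  [6, -9, -23, -10]
  [-1, -13, -5, -20]
  [0, -15, -15, -2]
  [-10, -11, -26, -13]
C^⊗3:
  [9, -6, -17, -7]
  [2, -9, -24, -11]
  [3, -12, -9, -13]
  [-7, -22, -20, -9]
C^⊗4:
  [12, -3, -14, -4]
  [5, -10, -18, -7]
  [6, -9, -20, -10]
  [-4, -19, -16, -20]
C^⊗5:
  [15, 0, -11, -1]
  [8, -7, -14, -8]
  [9, -6, -17, -7]
  [-1, -16, -27, -17]
Answer: row 0 of C^⊗5 = [15, 0, -11, -1]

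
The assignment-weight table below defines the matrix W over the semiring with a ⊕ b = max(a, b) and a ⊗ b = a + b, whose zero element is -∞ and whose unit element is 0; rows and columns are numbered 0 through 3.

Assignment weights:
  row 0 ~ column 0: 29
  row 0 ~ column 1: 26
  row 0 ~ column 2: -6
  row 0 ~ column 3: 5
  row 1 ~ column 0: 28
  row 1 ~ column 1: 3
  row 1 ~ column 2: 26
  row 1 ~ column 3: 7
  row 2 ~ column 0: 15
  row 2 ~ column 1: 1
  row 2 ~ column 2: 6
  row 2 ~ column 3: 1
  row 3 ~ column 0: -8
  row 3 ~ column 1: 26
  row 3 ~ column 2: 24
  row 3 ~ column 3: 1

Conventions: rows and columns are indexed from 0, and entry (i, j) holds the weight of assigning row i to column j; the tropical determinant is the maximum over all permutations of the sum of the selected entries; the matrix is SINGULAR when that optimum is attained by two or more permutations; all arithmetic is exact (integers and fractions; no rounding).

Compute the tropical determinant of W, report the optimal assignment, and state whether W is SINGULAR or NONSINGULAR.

σ = (0, 1, 2, 3): 29 + 3 + 6 + 1 = 39
σ = (0, 1, 3, 2): 29 + 3 + 1 + 24 = 57
σ = (0, 2, 1, 3): 29 + 26 + 1 + 1 = 57
σ = (0, 2, 3, 1): 29 + 26 + 1 + 26 = 82
σ = (0, 3, 1, 2): 29 + 7 + 1 + 24 = 61
σ = (0, 3, 2, 1): 29 + 7 + 6 + 26 = 68
σ = (1, 0, 2, 3): 26 + 28 + 6 + 1 = 61
σ = (1, 0, 3, 2): 26 + 28 + 1 + 24 = 79
σ = (1, 2, 0, 3): 26 + 26 + 15 + 1 = 68
σ = (1, 2, 3, 0): 26 + 26 + 1 + (-8) = 45
σ = (1, 3, 0, 2): 26 + 7 + 15 + 24 = 72
σ = (1, 3, 2, 0): 26 + 7 + 6 + (-8) = 31
σ = (2, 0, 1, 3): (-6) + 28 + 1 + 1 = 24
σ = (2, 0, 3, 1): (-6) + 28 + 1 + 26 = 49
σ = (2, 1, 0, 3): (-6) + 3 + 15 + 1 = 13
σ = (2, 1, 3, 0): (-6) + 3 + 1 + (-8) = -10
σ = (2, 3, 0, 1): (-6) + 7 + 15 + 26 = 42
σ = (2, 3, 1, 0): (-6) + 7 + 1 + (-8) = -6
σ = (3, 0, 1, 2): 5 + 28 + 1 + 24 = 58
σ = (3, 0, 2, 1): 5 + 28 + 6 + 26 = 65
σ = (3, 1, 0, 2): 5 + 3 + 15 + 24 = 47
σ = (3, 1, 2, 0): 5 + 3 + 6 + (-8) = 6
σ = (3, 2, 0, 1): 5 + 26 + 15 + 26 = 72
σ = (3, 2, 1, 0): 5 + 26 + 1 + (-8) = 24
Optimal value attained by: σ = (0, 2, 3, 1).
Answer: det⊕(W) = 82; verdict: NONSINGULAR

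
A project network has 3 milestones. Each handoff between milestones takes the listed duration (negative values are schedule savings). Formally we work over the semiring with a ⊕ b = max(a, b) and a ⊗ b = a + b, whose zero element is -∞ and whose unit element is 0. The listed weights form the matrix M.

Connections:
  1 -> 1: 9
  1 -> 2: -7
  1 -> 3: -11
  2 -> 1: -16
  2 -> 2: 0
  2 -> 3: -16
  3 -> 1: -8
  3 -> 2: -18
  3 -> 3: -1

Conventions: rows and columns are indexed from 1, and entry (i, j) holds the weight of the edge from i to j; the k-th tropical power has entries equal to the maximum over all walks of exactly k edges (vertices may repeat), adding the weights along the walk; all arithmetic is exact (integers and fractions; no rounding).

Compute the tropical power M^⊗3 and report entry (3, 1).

M^⊗2:
  [18, 2, -2]
  [-7, 0, -16]
  [1, -15, -2]
M^⊗3:
  [27, 11, 7]
  [2, 0, -16]
  [10, -6, -3]
Key observation: the optimum is the walk 3->1->1->1, with weight (-8) + 9 + 9 = 10.
Optimal value attained by: walk 3->1->1->1.
Answer: (M^⊗3)[3][1] = 10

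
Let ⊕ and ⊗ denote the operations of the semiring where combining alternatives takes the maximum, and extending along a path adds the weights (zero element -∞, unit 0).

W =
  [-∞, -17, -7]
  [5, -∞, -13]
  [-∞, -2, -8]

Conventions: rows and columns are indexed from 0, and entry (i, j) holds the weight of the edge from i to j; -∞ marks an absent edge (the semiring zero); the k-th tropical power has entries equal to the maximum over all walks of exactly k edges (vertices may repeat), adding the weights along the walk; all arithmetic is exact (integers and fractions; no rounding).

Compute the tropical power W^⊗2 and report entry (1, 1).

W^⊗2:
  [-12, -9, -15]
  [-∞, -12, -2]
  [3, -10, -15]
Key observation: the optimum is the walk 1->0->1, with weight 5 + (-17) = -12.
Optimal value attained by: walk 1->0->1.
Answer: (W^⊗2)[1][1] = -12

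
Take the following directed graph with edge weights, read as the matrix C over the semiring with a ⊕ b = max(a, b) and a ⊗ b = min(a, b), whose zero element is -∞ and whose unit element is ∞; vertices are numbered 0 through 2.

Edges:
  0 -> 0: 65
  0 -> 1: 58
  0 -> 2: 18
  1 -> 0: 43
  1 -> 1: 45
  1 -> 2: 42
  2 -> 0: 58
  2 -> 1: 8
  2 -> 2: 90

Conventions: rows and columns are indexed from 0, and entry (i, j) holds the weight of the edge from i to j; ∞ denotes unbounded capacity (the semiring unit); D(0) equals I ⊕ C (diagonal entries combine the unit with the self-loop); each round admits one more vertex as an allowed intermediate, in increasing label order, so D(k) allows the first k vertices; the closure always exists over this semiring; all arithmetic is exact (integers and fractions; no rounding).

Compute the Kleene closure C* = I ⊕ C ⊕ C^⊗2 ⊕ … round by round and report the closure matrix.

D(0):
  [∞, 58, 18]
  [43, ∞, 42]
  [58, 8, ∞]
D(1):
  [∞, 58, 18]
  [43, ∞, 42]
  [58, 58, ∞]
D(2):
  [∞, 58, 42]
  [43, ∞, 42]
  [58, 58, ∞]
D(3):
  [∞, 58, 42]
  [43, ∞, 42]
  [58, 58, ∞]
Answer: C* = [[∞, 58, 42], [43, ∞, 42], [58, 58, ∞]]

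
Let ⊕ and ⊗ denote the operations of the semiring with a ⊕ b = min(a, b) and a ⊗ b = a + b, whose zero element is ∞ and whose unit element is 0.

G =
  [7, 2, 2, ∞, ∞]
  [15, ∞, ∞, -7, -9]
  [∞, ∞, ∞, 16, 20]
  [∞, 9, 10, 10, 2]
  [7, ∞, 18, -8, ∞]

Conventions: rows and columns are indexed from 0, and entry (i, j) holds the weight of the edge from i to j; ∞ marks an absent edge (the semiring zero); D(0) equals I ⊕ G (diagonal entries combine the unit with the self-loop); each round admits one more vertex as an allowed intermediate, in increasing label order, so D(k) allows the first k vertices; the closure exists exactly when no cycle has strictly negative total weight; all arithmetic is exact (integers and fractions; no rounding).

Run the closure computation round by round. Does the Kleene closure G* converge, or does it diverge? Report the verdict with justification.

D(0):
  [0, 2, 2, ∞, ∞]
  [15, 0, ∞, -7, -9]
  [∞, ∞, 0, 16, 20]
  [∞, 9, 10, 0, 2]
  [7, ∞, 18, -8, 0]
D(1):
  [0, 2, 2, ∞, ∞]
  [15, 0, 17, -7, -9]
  [∞, ∞, 0, 16, 20]
  [∞, 9, 10, 0, 2]
  [7, 9, 9, -8, 0]
D(2):
  [0, 2, 2, -5, -7]
  [15, 0, 17, -7, -9]
  [∞, ∞, 0, 16, 20]
  [24, 9, 10, 0, 0]
  [7, 9, 9, -8, 0]
D(3):
  [0, 2, 2, -5, -7]
  [15, 0, 17, -7, -9]
  [∞, ∞, 0, 16, 20]
  [24, 9, 10, 0, 0]
  [7, 9, 9, -8, 0]
Detection: at round 4, diagonal entry (4, 4) turns strictly negative.
Key observation: the cycle 4->3->1->4 has total weight (-8) + 9 + (-9), which is strictly negative.
Answer: DIVERGES — negative cycle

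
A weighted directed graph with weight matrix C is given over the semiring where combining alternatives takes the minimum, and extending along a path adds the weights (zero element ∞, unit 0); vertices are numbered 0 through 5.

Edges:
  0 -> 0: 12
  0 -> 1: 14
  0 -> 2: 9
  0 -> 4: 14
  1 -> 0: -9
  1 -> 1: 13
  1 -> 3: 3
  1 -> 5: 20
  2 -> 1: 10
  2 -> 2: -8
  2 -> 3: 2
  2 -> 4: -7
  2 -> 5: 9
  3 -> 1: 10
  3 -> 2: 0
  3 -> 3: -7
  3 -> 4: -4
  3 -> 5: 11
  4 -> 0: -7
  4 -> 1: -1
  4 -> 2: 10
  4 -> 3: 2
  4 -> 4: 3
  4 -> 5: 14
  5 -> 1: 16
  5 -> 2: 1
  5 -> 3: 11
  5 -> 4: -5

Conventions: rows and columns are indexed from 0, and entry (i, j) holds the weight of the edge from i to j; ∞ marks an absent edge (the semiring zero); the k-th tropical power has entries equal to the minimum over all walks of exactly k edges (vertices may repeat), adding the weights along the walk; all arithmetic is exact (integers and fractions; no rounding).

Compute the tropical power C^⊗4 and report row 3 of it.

C^⊗2:
  [5, 13, 1, 11, 2, 18]
  [3, 5, 0, -4, -1, 14]
  [-14, -8, -16, -6, -15, 1]
  [-11, -5, -8, -14, -11, 4]
  [-10, 2, 2, -5, -2, 13]
  [-12, -6, -7, -3, -6, 9]
C^⊗3:
  [-5, 1, -7, 3, -6, 10]
  [-8, -2, -8, -11, -8, 7]
  [-22, -16, -24, -14, -23, -7]
  [-18, -12, -16, -21, -18, -3]
  [-9, -3, -6, -12, -9, 6]
  [-15, -7, -15, -10, -14, 2]
C^⊗4:
  [-13, -7, -15, -5, -14, 2]
  [-15, -9, -16, -18, -15, 0]
  [-30, -24, -32, -22, -31, -15]
  [-25, -19, -24, -28, -25, -10]
  [-16, -10, -14, -19, -16, -1]
  [-21, -15, -23, -17, -22, -6]
Answer: row 3 of C^⊗4 = [-25, -19, -24, -28, -25, -10]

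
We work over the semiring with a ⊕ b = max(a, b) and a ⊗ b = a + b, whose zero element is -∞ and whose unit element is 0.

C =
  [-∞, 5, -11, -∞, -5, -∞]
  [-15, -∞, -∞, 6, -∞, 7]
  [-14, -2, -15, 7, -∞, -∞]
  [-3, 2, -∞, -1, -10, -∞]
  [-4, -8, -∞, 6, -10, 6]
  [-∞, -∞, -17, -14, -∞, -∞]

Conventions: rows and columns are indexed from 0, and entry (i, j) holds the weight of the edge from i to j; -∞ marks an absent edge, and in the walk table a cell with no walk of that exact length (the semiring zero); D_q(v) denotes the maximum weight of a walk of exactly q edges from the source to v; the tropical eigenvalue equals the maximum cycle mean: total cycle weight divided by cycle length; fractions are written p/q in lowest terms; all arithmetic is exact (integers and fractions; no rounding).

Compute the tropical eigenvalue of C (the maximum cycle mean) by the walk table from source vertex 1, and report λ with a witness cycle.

q=0: [-∞, 0, -∞, -∞, -∞, -∞]
q=1: [-15, -∞, -∞, 6, -∞, 7]
q=2: [3, 8, -10, 5, -4, -∞]
q=3: [2, 8, -8, 14, -2, 15]
q=4: [11, 16, -2, 14, 4, 15]
q=5: [11, 16, 0, 22, 6, 23]
q=6: [19, 24, 6, 22, 12, 23]
Optimal cycle mean attained by: cycle 1->3->1, total 6 + 2, length 2.
Answer: λ = 4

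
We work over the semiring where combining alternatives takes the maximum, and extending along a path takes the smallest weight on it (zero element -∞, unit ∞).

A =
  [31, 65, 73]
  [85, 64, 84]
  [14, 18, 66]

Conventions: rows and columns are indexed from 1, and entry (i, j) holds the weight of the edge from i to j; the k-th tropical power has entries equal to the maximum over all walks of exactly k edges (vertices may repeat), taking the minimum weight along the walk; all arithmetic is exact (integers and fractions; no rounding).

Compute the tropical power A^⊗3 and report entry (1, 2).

A^⊗2:
  [65, 64, 66]
  [64, 65, 73]
  [18, 18, 66]
A^⊗3:
  [64, 65, 66]
  [65, 64, 66]
  [18, 18, 66]
Key observation: the optimum is the walk 1->2->1->2, with weight 65 min 85 min 65 = 65.
Optimal value attained by: walk 1->2->1->2.
Answer: (A^⊗3)[1][2] = 65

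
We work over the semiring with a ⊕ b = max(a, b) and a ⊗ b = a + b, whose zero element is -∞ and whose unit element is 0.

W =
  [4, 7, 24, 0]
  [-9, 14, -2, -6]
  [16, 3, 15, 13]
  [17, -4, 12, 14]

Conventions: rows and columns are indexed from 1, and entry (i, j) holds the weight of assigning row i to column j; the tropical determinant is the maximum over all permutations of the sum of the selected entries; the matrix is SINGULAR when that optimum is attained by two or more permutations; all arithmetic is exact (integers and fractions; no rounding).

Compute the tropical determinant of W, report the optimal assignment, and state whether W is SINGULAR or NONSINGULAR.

σ = (1, 2, 3, 4): 4 + 14 + 15 + 14 = 47
σ = (1, 2, 4, 3): 4 + 14 + 13 + 12 = 43
σ = (1, 3, 2, 4): 4 + (-2) + 3 + 14 = 19
σ = (1, 3, 4, 2): 4 + (-2) + 13 + (-4) = 11
σ = (1, 4, 2, 3): 4 + (-6) + 3 + 12 = 13
σ = (1, 4, 3, 2): 4 + (-6) + 15 + (-4) = 9
σ = (2, 1, 3, 4): 7 + (-9) + 15 + 14 = 27
σ = (2, 1, 4, 3): 7 + (-9) + 13 + 12 = 23
σ = (2, 3, 1, 4): 7 + (-2) + 16 + 14 = 35
σ = (2, 3, 4, 1): 7 + (-2) + 13 + 17 = 35
σ = (2, 4, 1, 3): 7 + (-6) + 16 + 12 = 29
σ = (2, 4, 3, 1): 7 + (-6) + 15 + 17 = 33
σ = (3, 1, 2, 4): 24 + (-9) + 3 + 14 = 32
σ = (3, 1, 4, 2): 24 + (-9) + 13 + (-4) = 24
σ = (3, 2, 1, 4): 24 + 14 + 16 + 14 = 68
σ = (3, 2, 4, 1): 24 + 14 + 13 + 17 = 68
σ = (3, 4, 1, 2): 24 + (-6) + 16 + (-4) = 30
σ = (3, 4, 2, 1): 24 + (-6) + 3 + 17 = 38
σ = (4, 1, 2, 3): 0 + (-9) + 3 + 12 = 6
σ = (4, 1, 3, 2): 0 + (-9) + 15 + (-4) = 2
σ = (4, 2, 1, 3): 0 + 14 + 16 + 12 = 42
σ = (4, 2, 3, 1): 0 + 14 + 15 + 17 = 46
σ = (4, 3, 1, 2): 0 + (-2) + 16 + (-4) = 10
σ = (4, 3, 2, 1): 0 + (-2) + 3 + 17 = 18
Optimal value attained by: σ = (3, 2, 1, 4).
Answer: det⊕(W) = 68; verdict: SINGULAR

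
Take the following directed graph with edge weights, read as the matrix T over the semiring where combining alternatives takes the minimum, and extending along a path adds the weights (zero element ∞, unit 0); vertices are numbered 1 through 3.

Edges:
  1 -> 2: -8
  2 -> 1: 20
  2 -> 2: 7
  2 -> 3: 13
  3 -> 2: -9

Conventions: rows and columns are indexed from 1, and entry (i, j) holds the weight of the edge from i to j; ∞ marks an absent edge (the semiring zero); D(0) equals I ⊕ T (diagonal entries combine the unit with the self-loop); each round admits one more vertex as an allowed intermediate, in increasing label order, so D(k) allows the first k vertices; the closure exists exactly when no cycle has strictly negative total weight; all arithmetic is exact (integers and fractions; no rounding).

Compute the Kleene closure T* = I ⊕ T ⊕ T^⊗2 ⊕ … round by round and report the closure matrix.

D(0):
  [0, -8, ∞]
  [20, 0, 13]
  [∞, -9, 0]
D(1):
  [0, -8, ∞]
  [20, 0, 13]
  [∞, -9, 0]
D(2):
  [0, -8, 5]
  [20, 0, 13]
  [11, -9, 0]
D(3):
  [0, -8, 5]
  [20, 0, 13]
  [11, -9, 0]
Answer: T* = [[0, -8, 5], [20, 0, 13], [11, -9, 0]]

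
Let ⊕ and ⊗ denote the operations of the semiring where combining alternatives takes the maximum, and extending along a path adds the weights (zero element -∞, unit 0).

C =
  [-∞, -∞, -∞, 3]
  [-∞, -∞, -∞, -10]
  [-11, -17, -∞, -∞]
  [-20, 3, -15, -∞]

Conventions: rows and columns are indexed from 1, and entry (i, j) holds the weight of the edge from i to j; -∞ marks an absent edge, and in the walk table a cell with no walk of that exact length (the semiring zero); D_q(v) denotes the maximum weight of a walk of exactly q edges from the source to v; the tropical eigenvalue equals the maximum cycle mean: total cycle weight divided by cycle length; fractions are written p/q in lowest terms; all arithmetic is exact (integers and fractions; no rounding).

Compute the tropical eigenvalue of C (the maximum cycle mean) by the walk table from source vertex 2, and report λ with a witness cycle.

q=0: [-∞, 0, -∞, -∞]
q=1: [-∞, -∞, -∞, -10]
q=2: [-30, -7, -25, -∞]
q=3: [-36, -42, -∞, -17]
q=4: [-37, -14, -32, -33]
Optimal cycle mean attained by: cycle 2->4->2, total (-10) + 3, length 2.
Answer: λ = -7/2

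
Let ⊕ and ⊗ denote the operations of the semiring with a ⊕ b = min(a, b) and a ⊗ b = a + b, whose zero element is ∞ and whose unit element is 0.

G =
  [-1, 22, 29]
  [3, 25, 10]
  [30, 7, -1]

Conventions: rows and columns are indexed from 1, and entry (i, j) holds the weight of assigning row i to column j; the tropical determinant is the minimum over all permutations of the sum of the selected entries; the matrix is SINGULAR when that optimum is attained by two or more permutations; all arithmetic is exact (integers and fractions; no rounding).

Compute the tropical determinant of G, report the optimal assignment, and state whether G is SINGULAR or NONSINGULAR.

σ = (1, 2, 3): (-1) + 25 + (-1) = 23
σ = (1, 3, 2): (-1) + 10 + 7 = 16
σ = (2, 1, 3): 22 + 3 + (-1) = 24
σ = (2, 3, 1): 22 + 10 + 30 = 62
σ = (3, 1, 2): 29 + 3 + 7 = 39
σ = (3, 2, 1): 29 + 25 + 30 = 84
Optimal value attained by: σ = (1, 3, 2).
Answer: det⊕(G) = 16; verdict: NONSINGULAR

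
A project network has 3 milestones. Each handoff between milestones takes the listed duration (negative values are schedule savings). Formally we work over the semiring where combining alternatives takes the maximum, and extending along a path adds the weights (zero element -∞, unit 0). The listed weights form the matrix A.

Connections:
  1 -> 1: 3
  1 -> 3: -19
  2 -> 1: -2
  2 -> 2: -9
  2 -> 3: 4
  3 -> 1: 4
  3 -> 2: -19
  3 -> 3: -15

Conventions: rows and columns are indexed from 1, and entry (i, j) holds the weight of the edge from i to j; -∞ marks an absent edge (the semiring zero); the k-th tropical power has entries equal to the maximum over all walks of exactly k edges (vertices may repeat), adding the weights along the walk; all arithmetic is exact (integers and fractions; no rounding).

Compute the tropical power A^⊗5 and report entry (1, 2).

A^⊗2:
  [6, -38, -16]
  [8, -15, -5]
  [7, -28, -15]
A^⊗3:
  [9, -35, -13]
  [11, -24, -11]
  [10, -34, -12]
A^⊗4:
  [12, -32, -10]
  [14, -30, -8]
  [13, -31, -9]
A^⊗5:
  [15, -29, -7]
  [17, -27, -5]
  [16, -28, -6]
Key observation: the optimum is the walk 1->1->1->1->3->2, with weight 3 + 3 + 3 + (-19) + (-19) = -29.
Optimal value attained by: walk 1->1->1->1->3->2.
Answer: (A^⊗5)[1][2] = -29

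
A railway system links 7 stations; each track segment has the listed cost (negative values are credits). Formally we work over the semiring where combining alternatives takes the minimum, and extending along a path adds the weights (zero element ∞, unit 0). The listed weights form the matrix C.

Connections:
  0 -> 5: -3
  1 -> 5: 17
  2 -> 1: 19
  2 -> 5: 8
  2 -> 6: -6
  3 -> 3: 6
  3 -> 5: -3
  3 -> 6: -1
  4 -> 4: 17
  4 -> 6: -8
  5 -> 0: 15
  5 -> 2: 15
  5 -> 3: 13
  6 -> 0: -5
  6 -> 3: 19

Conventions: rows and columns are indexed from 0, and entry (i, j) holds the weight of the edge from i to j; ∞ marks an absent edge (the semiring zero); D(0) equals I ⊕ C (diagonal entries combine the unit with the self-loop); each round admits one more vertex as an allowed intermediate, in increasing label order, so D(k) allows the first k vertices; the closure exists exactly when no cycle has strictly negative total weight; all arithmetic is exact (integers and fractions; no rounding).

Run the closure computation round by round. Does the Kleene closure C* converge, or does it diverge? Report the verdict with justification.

D(0):
  [0, ∞, ∞, ∞, ∞, -3, ∞]
  [∞, 0, ∞, ∞, ∞, 17, ∞]
  [∞, 19, 0, ∞, ∞, 8, -6]
  [∞, ∞, ∞, 0, ∞, -3, -1]
  [∞, ∞, ∞, ∞, 0, ∞, -8]
  [15, ∞, 15, 13, ∞, 0, ∞]
  [-5, ∞, ∞, 19, ∞, ∞, 0]
D(1):
  [0, ∞, ∞, ∞, ∞, -3, ∞]
  [∞, 0, ∞, ∞, ∞, 17, ∞]
  [∞, 19, 0, ∞, ∞, 8, -6]
  [∞, ∞, ∞, 0, ∞, -3, -1]
  [∞, ∞, ∞, ∞, 0, ∞, -8]
  [15, ∞, 15, 13, ∞, 0, ∞]
  [-5, ∞, ∞, 19, ∞, -8, 0]
D(2):
  [0, ∞, ∞, ∞, ∞, -3, ∞]
  [∞, 0, ∞, ∞, ∞, 17, ∞]
  [∞, 19, 0, ∞, ∞, 8, -6]
  [∞, ∞, ∞, 0, ∞, -3, -1]
  [∞, ∞, ∞, ∞, 0, ∞, -8]
  [15, ∞, 15, 13, ∞, 0, ∞]
  [-5, ∞, ∞, 19, ∞, -8, 0]
D(3):
  [0, ∞, ∞, ∞, ∞, -3, ∞]
  [∞, 0, ∞, ∞, ∞, 17, ∞]
  [∞, 19, 0, ∞, ∞, 8, -6]
  [∞, ∞, ∞, 0, ∞, -3, -1]
  [∞, ∞, ∞, ∞, 0, ∞, -8]
  [15, 34, 15, 13, ∞, 0, 9]
  [-5, ∞, ∞, 19, ∞, -8, 0]
D(4):
  [0, ∞, ∞, ∞, ∞, -3, ∞]
  [∞, 0, ∞, ∞, ∞, 17, ∞]
  [∞, 19, 0, ∞, ∞, 8, -6]
  [∞, ∞, ∞, 0, ∞, -3, -1]
  [∞, ∞, ∞, ∞, 0, ∞, -8]
  [15, 34, 15, 13, ∞, 0, 9]
  [-5, ∞, ∞, 19, ∞, -8, 0]
D(5):
  [0, ∞, ∞, ∞, ∞, -3, ∞]
  [∞, 0, ∞, ∞, ∞, 17, ∞]
  [∞, 19, 0, ∞, ∞, 8, -6]
  [∞, ∞, ∞, 0, ∞, -3, -1]
  [∞, ∞, ∞, ∞, 0, ∞, -8]
  [15, 34, 15, 13, ∞, 0, 9]
  [-5, ∞, ∞, 19, ∞, -8, 0]
D(6):
  [0, 31, 12, 10, ∞, -3, 6]
  [32, 0, 32, 30, ∞, 17, 26]
  [23, 19, 0, 21, ∞, 8, -6]
  [12, 31, 12, 0, ∞, -3, -1]
  [∞, ∞, ∞, ∞, 0, ∞, -8]
  [15, 34, 15, 13, ∞, 0, 9]
  [-5, 26, 7, 5, ∞, -8, 0]
D(7):
  [0, 31, 12, 10, ∞, -3, 6]
  [21, 0, 32, 30, ∞, 17, 26]
  [-11, 19, 0, -1, ∞, -14, -6]
  [-6, 25, 6, 0, ∞, -9, -1]
  [-13, 18, -1, -3, 0, -16, -8]
  [4, 34, 15, 13, ∞, 0, 9]
  [-5, 26, 7, 5, ∞, -8, 0]
Key observation: every diagonal entry stays at the unit through all rounds, so no improving cycle exists.
Answer: CONVERGES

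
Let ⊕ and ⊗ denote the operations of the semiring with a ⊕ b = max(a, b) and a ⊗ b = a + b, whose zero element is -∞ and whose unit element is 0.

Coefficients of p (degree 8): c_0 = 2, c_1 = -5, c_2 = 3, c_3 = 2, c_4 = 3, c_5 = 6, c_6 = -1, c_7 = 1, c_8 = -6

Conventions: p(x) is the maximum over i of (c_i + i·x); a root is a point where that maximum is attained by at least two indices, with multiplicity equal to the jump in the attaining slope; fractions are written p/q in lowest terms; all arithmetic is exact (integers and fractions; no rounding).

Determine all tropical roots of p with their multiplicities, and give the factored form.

hull edge (i=0, c=2) to (i=5, c=6): slope 4/5, span 5
hull edge (i=5, c=6) to (i=7, c=1): slope -5/2, span 2
hull edge (i=7, c=1) to (i=8, c=-6): slope -7, span 1
Factored form: p(x) = -6 ⊗ (x ⊕ (-4/5)) ⊗ (x ⊕ (-4/5)) ⊗ (x ⊕ (-4/5)) ⊗ (x ⊕ (-4/5)) ⊗ (x ⊕ (-4/5)) ⊗ (x ⊕ 5/2) ⊗ (x ⊕ 5/2) ⊗ (x ⊕ 7)
Answer: roots = -4/5 (mult 5), 5/2 (mult 2), 7 (mult 1)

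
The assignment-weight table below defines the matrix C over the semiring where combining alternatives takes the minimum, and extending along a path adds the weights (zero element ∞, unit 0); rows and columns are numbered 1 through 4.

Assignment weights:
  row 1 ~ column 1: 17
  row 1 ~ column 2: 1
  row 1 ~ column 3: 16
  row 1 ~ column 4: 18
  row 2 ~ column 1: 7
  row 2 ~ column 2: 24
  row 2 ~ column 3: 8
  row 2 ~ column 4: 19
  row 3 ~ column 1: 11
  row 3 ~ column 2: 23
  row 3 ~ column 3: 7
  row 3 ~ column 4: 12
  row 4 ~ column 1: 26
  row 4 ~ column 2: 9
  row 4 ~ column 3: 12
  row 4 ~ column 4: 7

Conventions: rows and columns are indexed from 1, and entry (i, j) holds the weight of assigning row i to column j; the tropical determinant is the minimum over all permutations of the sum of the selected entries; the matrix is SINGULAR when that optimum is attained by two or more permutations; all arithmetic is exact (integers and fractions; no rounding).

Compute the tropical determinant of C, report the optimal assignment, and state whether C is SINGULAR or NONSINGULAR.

σ = (1, 2, 3, 4): 17 + 24 + 7 + 7 = 55
σ = (1, 2, 4, 3): 17 + 24 + 12 + 12 = 65
σ = (1, 3, 2, 4): 17 + 8 + 23 + 7 = 55
σ = (1, 3, 4, 2): 17 + 8 + 12 + 9 = 46
σ = (1, 4, 2, 3): 17 + 19 + 23 + 12 = 71
σ = (1, 4, 3, 2): 17 + 19 + 7 + 9 = 52
σ = (2, 1, 3, 4): 1 + 7 + 7 + 7 = 22
σ = (2, 1, 4, 3): 1 + 7 + 12 + 12 = 32
σ = (2, 3, 1, 4): 1 + 8 + 11 + 7 = 27
σ = (2, 3, 4, 1): 1 + 8 + 12 + 26 = 47
σ = (2, 4, 1, 3): 1 + 19 + 11 + 12 = 43
σ = (2, 4, 3, 1): 1 + 19 + 7 + 26 = 53
σ = (3, 1, 2, 4): 16 + 7 + 23 + 7 = 53
σ = (3, 1, 4, 2): 16 + 7 + 12 + 9 = 44
σ = (3, 2, 1, 4): 16 + 24 + 11 + 7 = 58
σ = (3, 2, 4, 1): 16 + 24 + 12 + 26 = 78
σ = (3, 4, 1, 2): 16 + 19 + 11 + 9 = 55
σ = (3, 4, 2, 1): 16 + 19 + 23 + 26 = 84
σ = (4, 1, 2, 3): 18 + 7 + 23 + 12 = 60
σ = (4, 1, 3, 2): 18 + 7 + 7 + 9 = 41
σ = (4, 2, 1, 3): 18 + 24 + 11 + 12 = 65
σ = (4, 2, 3, 1): 18 + 24 + 7 + 26 = 75
σ = (4, 3, 1, 2): 18 + 8 + 11 + 9 = 46
σ = (4, 3, 2, 1): 18 + 8 + 23 + 26 = 75
Optimal value attained by: σ = (2, 1, 3, 4).
Answer: det⊕(C) = 22; verdict: NONSINGULAR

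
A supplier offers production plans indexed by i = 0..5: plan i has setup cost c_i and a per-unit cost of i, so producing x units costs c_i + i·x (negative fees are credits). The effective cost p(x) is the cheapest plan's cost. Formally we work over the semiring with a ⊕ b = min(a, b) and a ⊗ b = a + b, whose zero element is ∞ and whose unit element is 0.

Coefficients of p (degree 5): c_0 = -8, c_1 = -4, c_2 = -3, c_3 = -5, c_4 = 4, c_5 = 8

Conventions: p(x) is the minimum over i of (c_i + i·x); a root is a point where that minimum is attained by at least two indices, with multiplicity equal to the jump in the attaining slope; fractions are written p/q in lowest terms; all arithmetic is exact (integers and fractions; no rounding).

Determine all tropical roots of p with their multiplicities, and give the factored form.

hull edge (i=0, c=-8) to (i=3, c=-5): slope 1, span 3
hull edge (i=3, c=-5) to (i=5, c=8): slope 13/2, span 2
Factored form: p(x) = 8 ⊗ (x ⊕ (-13/2)) ⊗ (x ⊕ (-13/2)) ⊗ (x ⊕ (-1)) ⊗ (x ⊕ (-1)) ⊗ (x ⊕ (-1))
Answer: roots = -13/2 (mult 2), -1 (mult 3)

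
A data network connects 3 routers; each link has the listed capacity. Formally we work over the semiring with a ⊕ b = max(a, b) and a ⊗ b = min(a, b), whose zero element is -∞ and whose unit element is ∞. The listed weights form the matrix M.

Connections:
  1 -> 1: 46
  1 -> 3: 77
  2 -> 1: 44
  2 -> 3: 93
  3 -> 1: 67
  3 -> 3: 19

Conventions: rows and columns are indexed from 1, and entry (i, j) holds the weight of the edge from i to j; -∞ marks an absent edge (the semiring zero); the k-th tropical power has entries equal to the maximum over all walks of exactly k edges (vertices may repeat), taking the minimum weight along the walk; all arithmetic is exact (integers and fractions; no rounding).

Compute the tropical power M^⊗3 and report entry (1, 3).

M^⊗2:
  [67, -∞, 46]
  [67, -∞, 44]
  [46, -∞, 67]
M^⊗3:
  [46, -∞, 67]
  [46, -∞, 67]
  [67, -∞, 46]
Key observation: the optimum is the walk 1->3->1->3, with weight 77 min 67 min 77 = 67.
Optimal value attained by: walk 1->3->1->3.
Answer: (M^⊗3)[1][3] = 67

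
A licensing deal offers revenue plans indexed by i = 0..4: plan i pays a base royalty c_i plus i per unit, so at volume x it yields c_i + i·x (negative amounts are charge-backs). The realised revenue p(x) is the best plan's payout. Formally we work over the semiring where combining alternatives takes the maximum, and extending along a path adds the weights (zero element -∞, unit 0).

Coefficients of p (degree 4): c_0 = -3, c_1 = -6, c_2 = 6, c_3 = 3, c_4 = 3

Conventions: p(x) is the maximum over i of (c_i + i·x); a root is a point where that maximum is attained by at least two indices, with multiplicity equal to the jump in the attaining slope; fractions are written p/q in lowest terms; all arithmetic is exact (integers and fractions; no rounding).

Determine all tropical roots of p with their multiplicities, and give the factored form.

hull edge (i=0, c=-3) to (i=2, c=6): slope 9/2, span 2
hull edge (i=2, c=6) to (i=4, c=3): slope -3/2, span 2
Factored form: p(x) = 3 ⊗ (x ⊕ (-9/2)) ⊗ (x ⊕ (-9/2)) ⊗ (x ⊕ 3/2) ⊗ (x ⊕ 3/2)
Answer: roots = -9/2 (mult 2), 3/2 (mult 2)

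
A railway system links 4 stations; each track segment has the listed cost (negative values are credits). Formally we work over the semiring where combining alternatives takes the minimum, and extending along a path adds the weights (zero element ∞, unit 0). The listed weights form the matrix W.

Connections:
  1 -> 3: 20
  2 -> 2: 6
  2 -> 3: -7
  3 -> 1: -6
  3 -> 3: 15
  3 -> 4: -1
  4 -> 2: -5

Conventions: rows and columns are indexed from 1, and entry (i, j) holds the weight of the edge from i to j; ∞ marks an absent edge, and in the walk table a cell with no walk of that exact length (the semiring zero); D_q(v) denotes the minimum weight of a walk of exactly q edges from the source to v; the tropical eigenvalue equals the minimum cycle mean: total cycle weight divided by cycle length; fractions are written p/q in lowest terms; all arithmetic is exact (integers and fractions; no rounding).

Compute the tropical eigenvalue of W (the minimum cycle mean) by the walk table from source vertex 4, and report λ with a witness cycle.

q=0: [∞, ∞, ∞, 0]
q=1: [∞, -5, ∞, ∞]
q=2: [∞, 1, -12, ∞]
q=3: [-18, 7, -6, -13]
q=4: [-12, -18, 0, -7]
Optimal cycle mean attained by: cycle 2->3->4->2, total (-7) + (-1) + (-5), length 3.
Answer: λ = -13/3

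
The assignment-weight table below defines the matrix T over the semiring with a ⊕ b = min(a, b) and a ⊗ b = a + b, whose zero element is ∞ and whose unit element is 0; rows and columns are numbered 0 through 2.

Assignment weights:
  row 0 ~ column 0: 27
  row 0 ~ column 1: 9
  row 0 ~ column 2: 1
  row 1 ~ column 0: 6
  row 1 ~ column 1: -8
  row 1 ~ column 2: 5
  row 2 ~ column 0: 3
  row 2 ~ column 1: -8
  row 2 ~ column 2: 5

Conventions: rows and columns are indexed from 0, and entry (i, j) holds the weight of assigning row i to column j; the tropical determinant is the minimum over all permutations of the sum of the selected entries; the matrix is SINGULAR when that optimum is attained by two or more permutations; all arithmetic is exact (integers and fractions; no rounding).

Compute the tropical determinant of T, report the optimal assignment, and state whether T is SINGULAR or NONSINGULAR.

σ = (0, 1, 2): 27 + (-8) + 5 = 24
σ = (0, 2, 1): 27 + 5 + (-8) = 24
σ = (1, 0, 2): 9 + 6 + 5 = 20
σ = (1, 2, 0): 9 + 5 + 3 = 17
σ = (2, 0, 1): 1 + 6 + (-8) = -1
σ = (2, 1, 0): 1 + (-8) + 3 = -4
Optimal value attained by: σ = (2, 1, 0).
Answer: det⊕(T) = -4; verdict: NONSINGULAR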